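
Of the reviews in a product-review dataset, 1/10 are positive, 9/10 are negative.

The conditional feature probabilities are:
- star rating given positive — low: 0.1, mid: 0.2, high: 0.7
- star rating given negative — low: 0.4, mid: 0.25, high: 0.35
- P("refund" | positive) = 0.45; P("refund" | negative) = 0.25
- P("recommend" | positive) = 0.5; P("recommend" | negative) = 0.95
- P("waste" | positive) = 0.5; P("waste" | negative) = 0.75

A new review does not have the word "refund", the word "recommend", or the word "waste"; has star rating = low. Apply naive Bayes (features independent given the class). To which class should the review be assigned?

positive: 0.1 × 0.1 × (1−0.45) × (1−0.5) × (1−0.5) = 0.001375
negative: 0.9 × 0.4 × (1−0.25) × (1−0.95) × (1−0.75) = 0.003375
Highest score → negative.

negative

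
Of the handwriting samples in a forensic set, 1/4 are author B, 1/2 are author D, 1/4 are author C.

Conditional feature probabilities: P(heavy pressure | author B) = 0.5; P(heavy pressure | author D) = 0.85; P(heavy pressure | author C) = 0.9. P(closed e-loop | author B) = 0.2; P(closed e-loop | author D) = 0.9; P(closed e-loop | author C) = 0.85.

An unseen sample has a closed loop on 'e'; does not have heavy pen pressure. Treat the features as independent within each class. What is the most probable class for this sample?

author B: 0.25 × (1−0.5) × 0.2 = 0.025
author D: 0.5 × (1−0.85) × 0.9 = 0.0675
author C: 0.25 × (1−0.9) × 0.85 = 0.02125
Highest score → author D.

author D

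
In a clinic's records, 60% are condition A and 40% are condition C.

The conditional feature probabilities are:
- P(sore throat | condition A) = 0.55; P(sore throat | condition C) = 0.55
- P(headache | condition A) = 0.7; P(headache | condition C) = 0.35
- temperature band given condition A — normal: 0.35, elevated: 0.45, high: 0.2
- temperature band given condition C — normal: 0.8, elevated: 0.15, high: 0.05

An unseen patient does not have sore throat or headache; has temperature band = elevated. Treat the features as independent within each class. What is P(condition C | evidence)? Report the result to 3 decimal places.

condition A: 0.6 × (1−0.55) × (1−0.7) × 0.45 = 0.03645
condition C: 0.4 × (1−0.55) × (1−0.35) × 0.15 = 0.01755
P(condition C | x) = 0.01755 / 0.054 ≈ 0.325

0.325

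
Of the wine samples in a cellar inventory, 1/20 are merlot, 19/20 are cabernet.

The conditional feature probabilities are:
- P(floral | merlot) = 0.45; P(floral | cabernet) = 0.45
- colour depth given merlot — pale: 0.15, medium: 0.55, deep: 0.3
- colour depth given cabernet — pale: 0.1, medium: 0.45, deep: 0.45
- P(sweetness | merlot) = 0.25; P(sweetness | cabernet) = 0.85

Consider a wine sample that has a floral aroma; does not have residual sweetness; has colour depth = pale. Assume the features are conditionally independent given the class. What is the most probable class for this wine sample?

merlot: 0.05 × 0.45 × 0.15 × (1−0.25) = 0.00253125
cabernet: 0.95 × 0.45 × 0.1 × (1−0.85) = 0.0064125
Highest score → cabernet.

cabernet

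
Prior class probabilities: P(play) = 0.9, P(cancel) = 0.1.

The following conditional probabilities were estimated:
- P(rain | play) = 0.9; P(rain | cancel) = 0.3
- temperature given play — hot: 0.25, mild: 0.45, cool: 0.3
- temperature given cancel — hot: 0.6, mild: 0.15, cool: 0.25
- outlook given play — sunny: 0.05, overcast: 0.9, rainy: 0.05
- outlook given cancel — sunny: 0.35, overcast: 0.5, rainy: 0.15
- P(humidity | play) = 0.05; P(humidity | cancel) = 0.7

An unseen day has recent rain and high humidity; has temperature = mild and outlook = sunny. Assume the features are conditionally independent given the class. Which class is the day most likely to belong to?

cancel

play: 0.9 × 0.9 × 0.45 × 0.05 × 0.05 = 0.00091125
cancel: 0.1 × 0.3 × 0.15 × 0.35 × 0.7 = 0.0011025
Highest score → cancel.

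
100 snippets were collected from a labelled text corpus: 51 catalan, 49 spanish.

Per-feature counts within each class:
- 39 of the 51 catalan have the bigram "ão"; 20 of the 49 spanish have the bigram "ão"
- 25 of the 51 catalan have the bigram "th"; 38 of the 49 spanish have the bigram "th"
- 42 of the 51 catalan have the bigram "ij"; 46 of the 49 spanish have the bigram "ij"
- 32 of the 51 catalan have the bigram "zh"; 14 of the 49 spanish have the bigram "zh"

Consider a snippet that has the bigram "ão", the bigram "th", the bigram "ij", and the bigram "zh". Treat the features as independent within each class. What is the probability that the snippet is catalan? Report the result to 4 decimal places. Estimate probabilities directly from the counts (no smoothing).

0.7037

catalan: (51/100) × (39/51) × (25/51) × (42/51) × (32/51) ≈ 0.0987855
spanish: (49/100) × (20/49) × (38/49) × (46/49) × (14/49) ≈ 0.0416017
P(catalan | x) = 0.0987855 / 0.1403872 ≈ 0.7037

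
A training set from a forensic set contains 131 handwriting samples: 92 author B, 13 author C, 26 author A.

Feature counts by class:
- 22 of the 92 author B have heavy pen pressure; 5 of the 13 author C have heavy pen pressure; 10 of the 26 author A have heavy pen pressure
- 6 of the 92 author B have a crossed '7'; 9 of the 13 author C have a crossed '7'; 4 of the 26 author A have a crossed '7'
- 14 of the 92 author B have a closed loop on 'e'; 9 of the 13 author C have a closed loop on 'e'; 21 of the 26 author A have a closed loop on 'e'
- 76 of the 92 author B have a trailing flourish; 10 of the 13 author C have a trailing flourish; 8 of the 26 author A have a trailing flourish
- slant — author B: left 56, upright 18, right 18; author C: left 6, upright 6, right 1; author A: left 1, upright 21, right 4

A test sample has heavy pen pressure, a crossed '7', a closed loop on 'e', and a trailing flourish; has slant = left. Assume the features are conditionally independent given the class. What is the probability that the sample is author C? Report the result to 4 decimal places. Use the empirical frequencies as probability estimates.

0.8724

author B: (92/131) × (22/92) × (6/92) × (14/92) × (76/92) × (56/92) ≈ 0.000838071
author C: (13/131) × (5/13) × (9/13) × (9/13) × (10/13) × (6/13) ≈ 0.00649474
author A: (26/131) × (10/26) × (4/26) × (21/26) × (8/26) × (1/26) ≈ 0.000112255
P(author C | x) = 0.00649474 / 0.007445066 ≈ 0.8724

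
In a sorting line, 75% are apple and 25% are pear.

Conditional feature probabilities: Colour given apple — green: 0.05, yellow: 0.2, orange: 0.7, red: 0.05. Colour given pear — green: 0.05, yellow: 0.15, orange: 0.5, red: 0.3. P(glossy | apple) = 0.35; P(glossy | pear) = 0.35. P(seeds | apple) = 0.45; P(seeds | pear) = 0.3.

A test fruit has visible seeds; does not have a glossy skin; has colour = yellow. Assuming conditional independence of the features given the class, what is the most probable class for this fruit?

apple: 0.75 × 0.2 × (1−0.35) × 0.45 = 0.043875
pear: 0.25 × 0.15 × (1−0.35) × 0.3 = 0.0073125
Highest score → apple.

apple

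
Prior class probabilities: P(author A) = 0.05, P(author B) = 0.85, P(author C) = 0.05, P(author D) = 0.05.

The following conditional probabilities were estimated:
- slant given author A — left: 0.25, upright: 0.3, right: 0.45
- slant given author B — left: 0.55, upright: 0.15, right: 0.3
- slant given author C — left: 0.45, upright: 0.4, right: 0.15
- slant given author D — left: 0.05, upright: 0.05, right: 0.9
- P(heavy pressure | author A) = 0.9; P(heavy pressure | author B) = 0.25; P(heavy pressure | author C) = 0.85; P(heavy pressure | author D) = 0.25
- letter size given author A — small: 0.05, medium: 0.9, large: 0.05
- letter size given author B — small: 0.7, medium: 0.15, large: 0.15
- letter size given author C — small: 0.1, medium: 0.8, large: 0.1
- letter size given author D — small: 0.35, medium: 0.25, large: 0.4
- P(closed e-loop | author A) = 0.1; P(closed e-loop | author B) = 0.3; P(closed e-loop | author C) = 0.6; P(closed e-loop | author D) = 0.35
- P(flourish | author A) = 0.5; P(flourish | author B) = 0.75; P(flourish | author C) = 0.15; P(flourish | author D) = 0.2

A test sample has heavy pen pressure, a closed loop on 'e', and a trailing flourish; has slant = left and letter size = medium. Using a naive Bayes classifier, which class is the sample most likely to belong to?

author B

author A: 0.05 × 0.25 × 0.9 × 0.9 × 0.1 × 0.5 = 0.00050625
author B: 0.85 × 0.55 × 0.25 × 0.15 × 0.3 × 0.75 = 0.00394453125
author C: 0.05 × 0.45 × 0.85 × 0.8 × 0.6 × 0.15 = 0.001377
author D: 0.05 × 0.05 × 0.25 × 0.25 × 0.35 × 0.2 = 0.0000109375
Highest score → author B.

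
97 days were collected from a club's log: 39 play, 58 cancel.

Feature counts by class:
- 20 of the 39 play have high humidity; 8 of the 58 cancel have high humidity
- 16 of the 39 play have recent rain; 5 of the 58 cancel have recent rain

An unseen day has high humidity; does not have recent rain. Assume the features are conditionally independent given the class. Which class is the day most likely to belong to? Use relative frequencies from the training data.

play: (39/97) × (20/39) × (23/39) ≈ 0.121597
cancel: (58/97) × (8/58) × (53/58) ≈ 0.0753644
Highest score → play.

play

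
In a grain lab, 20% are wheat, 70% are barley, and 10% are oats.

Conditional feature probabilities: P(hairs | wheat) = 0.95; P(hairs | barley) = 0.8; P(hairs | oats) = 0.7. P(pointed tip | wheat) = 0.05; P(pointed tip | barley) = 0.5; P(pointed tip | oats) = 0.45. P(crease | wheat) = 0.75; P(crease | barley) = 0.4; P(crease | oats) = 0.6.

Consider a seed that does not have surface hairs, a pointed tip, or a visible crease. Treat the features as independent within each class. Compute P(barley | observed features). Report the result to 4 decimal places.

wheat: 0.2 × (1−0.95) × (1−0.05) × (1−0.75) = 0.002375
barley: 0.7 × (1−0.8) × (1−0.5) × (1−0.4) = 0.042
oats: 0.1 × (1−0.7) × (1−0.45) × (1−0.6) = 0.0066
P(barley | x) = 0.042 / 0.050975 ≈ 0.8239

0.8239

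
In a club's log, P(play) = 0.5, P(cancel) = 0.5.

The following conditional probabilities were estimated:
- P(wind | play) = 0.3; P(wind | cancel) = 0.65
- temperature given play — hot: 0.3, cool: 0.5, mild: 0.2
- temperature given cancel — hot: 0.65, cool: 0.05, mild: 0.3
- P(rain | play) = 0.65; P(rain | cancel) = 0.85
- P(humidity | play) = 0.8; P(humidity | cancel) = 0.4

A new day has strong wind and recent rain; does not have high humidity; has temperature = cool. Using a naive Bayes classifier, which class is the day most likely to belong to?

play: 0.5 × 0.3 × 0.5 × 0.65 × (1−0.8) = 0.00975
cancel: 0.5 × 0.65 × 0.05 × 0.85 × (1−0.4) = 0.0082875
Highest score → play.

play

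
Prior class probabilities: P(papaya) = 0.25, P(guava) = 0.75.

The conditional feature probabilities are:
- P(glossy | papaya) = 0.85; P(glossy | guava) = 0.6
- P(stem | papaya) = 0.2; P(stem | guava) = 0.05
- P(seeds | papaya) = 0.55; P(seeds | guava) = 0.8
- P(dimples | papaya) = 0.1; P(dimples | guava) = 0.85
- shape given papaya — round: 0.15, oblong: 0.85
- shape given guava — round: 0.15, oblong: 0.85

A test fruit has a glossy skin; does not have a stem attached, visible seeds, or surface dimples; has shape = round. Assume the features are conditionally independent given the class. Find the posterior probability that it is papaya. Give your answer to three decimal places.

0.843

papaya: 0.25 × 0.85 × (1−0.2) × (1−0.55) × (1−0.1) × 0.15 = 0.0103275
guava: 0.75 × 0.6 × (1−0.05) × (1−0.8) × (1−0.85) × 0.15 = 0.00192375
P(papaya | x) = 0.0103275 / 0.01225125 ≈ 0.843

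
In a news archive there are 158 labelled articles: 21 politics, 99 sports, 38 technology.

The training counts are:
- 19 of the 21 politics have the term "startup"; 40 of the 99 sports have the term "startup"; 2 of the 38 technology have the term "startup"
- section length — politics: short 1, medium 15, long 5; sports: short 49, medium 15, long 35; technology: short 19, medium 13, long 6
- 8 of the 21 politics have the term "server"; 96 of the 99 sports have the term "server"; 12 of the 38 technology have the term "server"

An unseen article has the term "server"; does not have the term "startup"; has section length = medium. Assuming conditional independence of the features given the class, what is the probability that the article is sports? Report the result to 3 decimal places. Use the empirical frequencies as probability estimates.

politics: (21/158) × (2/21) × (15/21) × (8/21) ≈ 0.00344442
sports: (99/158) × (59/99) × (15/99) × (96/99) ≈ 0.0548639
technology: (38/158) × (36/38) × (13/38) × (12/38) ≈ 0.0246152
P(sports | x) = 0.0548639 / 0.08292352 ≈ 0.662

0.662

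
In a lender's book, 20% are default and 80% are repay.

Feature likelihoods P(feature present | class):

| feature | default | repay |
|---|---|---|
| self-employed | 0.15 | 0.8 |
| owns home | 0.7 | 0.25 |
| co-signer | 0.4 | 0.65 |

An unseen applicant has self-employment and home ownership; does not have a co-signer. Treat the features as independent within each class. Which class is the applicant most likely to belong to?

default: 0.2 × 0.15 × 0.7 × (1−0.4) = 0.0126
repay: 0.8 × 0.8 × 0.25 × (1−0.65) = 0.056
Highest score → repay.

repay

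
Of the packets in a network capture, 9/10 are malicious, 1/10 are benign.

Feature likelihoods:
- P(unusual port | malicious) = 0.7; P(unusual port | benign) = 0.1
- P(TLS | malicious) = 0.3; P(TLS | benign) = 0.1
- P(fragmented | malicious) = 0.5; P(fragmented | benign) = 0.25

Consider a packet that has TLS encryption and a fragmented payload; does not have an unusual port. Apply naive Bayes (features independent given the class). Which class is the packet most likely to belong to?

malicious: 0.9 × (1−0.7) × 0.3 × 0.5 = 0.0405
benign: 0.1 × (1−0.1) × 0.1 × 0.25 = 0.00225
Highest score → malicious.

malicious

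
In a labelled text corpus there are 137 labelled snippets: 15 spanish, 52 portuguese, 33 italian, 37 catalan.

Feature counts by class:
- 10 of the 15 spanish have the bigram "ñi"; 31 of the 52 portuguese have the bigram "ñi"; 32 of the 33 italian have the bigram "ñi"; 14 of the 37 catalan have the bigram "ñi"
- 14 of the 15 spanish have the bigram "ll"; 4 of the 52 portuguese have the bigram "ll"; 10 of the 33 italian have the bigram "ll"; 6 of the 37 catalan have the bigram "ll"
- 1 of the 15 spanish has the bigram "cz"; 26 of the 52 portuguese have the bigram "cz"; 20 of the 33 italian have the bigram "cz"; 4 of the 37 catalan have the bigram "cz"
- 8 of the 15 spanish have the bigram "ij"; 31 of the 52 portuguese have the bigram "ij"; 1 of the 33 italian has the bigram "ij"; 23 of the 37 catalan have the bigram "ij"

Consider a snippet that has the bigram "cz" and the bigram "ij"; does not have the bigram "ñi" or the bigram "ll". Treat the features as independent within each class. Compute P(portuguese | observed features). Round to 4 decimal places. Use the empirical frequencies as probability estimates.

spanish: (15/137) × (5/15) × (1/15) × (1/15) × (8/15) ≈ 0.0000865099
portuguese: (52/137) × (21/52) × (48/52) × (26/52) × (31/52) ≈ 0.042176
italian: (33/137) × (1/33) × (23/33) × (20/33) × (1/33) ≈ 0.000093432
catalan: (37/137) × (23/37) × (31/37) × (4/37) × (23/37) ≈ 0.00945261
P(portuguese | x) = 0.042176 / 0.0518085519 ≈ 0.8141

0.8141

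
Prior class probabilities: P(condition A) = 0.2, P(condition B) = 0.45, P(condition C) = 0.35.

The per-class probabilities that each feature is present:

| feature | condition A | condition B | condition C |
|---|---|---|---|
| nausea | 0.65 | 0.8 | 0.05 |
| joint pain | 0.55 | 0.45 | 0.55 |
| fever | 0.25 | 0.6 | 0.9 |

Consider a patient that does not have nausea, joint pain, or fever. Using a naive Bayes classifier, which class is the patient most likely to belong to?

condition A

condition A: 0.2 × (1−0.65) × (1−0.55) × (1−0.25) = 0.023625
condition B: 0.45 × (1−0.8) × (1−0.45) × (1−0.6) = 0.0198
condition C: 0.35 × (1−0.05) × (1−0.55) × (1−0.9) = 0.0149625
Highest score → condition A.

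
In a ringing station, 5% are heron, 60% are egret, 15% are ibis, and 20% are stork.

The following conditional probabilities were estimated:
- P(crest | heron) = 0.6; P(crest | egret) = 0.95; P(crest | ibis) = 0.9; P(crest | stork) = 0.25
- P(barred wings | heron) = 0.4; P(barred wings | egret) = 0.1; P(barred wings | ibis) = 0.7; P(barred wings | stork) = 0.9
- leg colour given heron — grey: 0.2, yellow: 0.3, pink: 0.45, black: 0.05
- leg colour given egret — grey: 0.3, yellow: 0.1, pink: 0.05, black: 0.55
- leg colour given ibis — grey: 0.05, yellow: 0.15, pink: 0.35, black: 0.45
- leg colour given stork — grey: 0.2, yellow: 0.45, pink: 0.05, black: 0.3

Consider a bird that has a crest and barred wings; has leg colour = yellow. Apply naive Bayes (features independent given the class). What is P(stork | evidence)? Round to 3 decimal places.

0.463

heron: 0.05 × 0.6 × 0.4 × 0.3 = 0.0036
egret: 0.6 × 0.95 × 0.1 × 0.1 = 0.0057
ibis: 0.15 × 0.9 × 0.7 × 0.15 = 0.014175
stork: 0.2 × 0.25 × 0.9 × 0.45 = 0.02025
P(stork | x) = 0.02025 / 0.043725 ≈ 0.463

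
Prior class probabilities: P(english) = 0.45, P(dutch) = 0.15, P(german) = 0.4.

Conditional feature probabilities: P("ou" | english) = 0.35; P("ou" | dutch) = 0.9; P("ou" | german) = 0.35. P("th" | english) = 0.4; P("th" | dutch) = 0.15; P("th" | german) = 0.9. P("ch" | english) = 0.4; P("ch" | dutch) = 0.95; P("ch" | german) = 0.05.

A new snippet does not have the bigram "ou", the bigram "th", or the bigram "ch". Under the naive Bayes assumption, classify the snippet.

english

english: 0.45 × (1−0.35) × (1−0.4) × (1−0.4) = 0.1053
dutch: 0.15 × (1−0.9) × (1−0.15) × (1−0.95) = 0.0006375
german: 0.4 × (1−0.35) × (1−0.9) × (1−0.05) = 0.0247
Highest score → english.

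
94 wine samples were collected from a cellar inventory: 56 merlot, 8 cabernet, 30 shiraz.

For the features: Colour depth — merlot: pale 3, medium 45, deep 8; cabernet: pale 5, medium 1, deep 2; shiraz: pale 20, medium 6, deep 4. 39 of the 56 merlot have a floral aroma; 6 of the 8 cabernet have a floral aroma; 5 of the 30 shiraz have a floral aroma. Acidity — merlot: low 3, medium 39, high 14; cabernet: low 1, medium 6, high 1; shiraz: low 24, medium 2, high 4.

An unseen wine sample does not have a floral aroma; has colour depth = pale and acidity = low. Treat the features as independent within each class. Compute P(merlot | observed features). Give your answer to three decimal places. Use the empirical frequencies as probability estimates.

0.004

merlot: (56/94) × (3/56) × (17/56) × (3/56) ≈ 0.000519024
cabernet: (8/94) × (5/8) × (2/8) × (1/8) ≈ 0.00166223
shiraz: (30/94) × (20/30) × (25/30) × (24/30) ≈ 0.141844
P(merlot | x) = 0.000519024 / 0.144025254 ≈ 0.004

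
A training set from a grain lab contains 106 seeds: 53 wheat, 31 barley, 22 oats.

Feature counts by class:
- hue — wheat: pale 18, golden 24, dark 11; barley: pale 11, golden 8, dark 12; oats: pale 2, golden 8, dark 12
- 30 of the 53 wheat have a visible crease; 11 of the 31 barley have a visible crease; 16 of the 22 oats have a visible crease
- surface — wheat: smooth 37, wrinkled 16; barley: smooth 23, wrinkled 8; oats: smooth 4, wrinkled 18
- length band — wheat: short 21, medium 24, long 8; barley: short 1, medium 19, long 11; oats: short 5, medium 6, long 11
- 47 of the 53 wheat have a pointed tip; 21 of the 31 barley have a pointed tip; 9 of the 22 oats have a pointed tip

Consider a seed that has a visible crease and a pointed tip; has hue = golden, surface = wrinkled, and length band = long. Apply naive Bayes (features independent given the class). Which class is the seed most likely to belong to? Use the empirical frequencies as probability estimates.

oats

wheat: (53/106) × (24/53) × (30/53) × (16/53) × (8/53) × (47/53) ≈ 0.00517882
barley: (31/106) × (8/31) × (11/31) × (8/31) × (11/31) × (21/31) ≈ 0.00166124
oats: (22/106) × (8/22) × (16/22) × (18/22) × (11/22) × (9/22) ≈ 0.00918589
Highest score → oats.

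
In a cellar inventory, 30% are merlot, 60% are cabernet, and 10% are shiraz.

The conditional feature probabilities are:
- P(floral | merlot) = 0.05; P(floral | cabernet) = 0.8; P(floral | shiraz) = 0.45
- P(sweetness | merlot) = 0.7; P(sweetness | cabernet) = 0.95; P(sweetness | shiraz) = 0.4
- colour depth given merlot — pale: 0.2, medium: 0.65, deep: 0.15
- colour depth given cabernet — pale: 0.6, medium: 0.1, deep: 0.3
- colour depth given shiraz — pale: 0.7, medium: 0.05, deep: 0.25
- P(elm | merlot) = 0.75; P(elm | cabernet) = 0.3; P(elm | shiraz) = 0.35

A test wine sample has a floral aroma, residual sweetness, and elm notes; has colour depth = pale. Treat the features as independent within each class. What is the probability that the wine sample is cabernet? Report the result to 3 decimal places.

merlot: 0.3 × 0.05 × 0.7 × 0.2 × 0.75 = 0.001575
cabernet: 0.6 × 0.8 × 0.95 × 0.6 × 0.3 = 0.08208
shiraz: 0.1 × 0.45 × 0.4 × 0.7 × 0.35 = 0.00441
P(cabernet | x) = 0.08208 / 0.088065 ≈ 0.932

0.932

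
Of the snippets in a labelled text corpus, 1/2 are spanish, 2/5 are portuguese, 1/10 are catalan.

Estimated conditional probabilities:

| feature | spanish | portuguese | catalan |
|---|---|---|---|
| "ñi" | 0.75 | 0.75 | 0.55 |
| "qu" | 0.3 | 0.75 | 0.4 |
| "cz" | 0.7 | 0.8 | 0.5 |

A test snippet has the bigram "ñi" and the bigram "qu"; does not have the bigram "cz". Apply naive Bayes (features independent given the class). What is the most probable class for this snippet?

spanish: 0.5 × 0.75 × 0.3 × (1−0.7) = 0.03375
portuguese: 0.4 × 0.75 × 0.75 × (1−0.8) = 0.045
catalan: 0.1 × 0.55 × 0.4 × (1−0.5) = 0.011
Highest score → portuguese.

portuguese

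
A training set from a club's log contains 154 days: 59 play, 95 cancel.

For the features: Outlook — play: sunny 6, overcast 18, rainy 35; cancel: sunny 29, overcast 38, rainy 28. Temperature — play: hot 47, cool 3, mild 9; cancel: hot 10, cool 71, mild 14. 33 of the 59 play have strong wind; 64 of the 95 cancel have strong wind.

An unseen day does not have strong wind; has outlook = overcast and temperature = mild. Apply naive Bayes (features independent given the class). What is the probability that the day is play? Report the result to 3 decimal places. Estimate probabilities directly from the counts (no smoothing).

play: (59/154) × (18/59) × (9/59) × (26/59) ≈ 0.00785712
cancel: (95/154) × (38/95) × (14/95) × (31/95) ≈ 0.011866
P(play | x) = 0.00785712 / 0.01972312 ≈ 0.398

0.398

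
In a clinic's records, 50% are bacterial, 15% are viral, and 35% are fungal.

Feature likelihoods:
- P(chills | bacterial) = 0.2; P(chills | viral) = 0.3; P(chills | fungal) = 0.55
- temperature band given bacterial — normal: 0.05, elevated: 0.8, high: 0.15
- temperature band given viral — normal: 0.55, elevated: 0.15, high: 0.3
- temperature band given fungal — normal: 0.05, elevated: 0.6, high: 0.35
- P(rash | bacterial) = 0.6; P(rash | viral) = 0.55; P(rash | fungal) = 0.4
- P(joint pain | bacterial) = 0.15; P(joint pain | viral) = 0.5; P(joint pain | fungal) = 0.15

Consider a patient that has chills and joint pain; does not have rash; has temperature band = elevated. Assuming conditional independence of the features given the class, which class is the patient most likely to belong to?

bacterial: 0.5 × 0.2 × 0.8 × (1−0.6) × 0.15 = 0.0048
viral: 0.15 × 0.3 × 0.15 × (1−0.55) × 0.5 = 0.00151875
fungal: 0.35 × 0.55 × 0.6 × (1−0.4) × 0.15 = 0.010395
Highest score → fungal.

fungal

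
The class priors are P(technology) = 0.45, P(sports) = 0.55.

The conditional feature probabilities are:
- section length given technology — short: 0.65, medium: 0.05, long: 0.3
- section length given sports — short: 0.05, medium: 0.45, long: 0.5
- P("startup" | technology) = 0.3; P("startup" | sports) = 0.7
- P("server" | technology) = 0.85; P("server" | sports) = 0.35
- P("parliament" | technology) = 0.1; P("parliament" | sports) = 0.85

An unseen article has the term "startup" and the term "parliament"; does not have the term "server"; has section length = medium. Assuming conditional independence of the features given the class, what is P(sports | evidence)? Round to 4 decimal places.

technology: 0.45 × 0.05 × 0.3 × (1−0.85) × 0.1 = 0.00010125
sports: 0.55 × 0.45 × 0.7 × (1−0.35) × 0.85 = 0.095720625
P(sports | x) = 0.095720625 / 0.095821875 ≈ 0.9989

0.9989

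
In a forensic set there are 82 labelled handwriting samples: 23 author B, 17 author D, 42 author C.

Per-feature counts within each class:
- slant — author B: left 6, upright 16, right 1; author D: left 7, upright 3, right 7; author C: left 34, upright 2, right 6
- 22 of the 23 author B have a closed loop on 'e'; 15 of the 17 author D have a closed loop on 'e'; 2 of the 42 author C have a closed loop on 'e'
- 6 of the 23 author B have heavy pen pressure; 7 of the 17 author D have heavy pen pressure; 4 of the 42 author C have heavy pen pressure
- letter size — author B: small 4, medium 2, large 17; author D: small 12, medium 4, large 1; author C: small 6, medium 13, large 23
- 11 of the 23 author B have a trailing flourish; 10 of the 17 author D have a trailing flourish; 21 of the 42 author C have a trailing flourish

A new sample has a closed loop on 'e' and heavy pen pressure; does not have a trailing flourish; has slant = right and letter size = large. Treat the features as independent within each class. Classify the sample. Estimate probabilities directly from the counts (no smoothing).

author B: (23/82) × (1/23) × (22/23) × (6/23) × (17/23) × (12/23) ≈ 0.00117349
author D: (17/82) × (7/17) × (15/17) × (7/17) × (1/17) × (7/17) ≈ 0.000751235
author C: (42/82) × (6/42) × (2/42) × (4/42) × (23/42) × (21/42) ≈ 0.000090861
Highest score → author B.

author B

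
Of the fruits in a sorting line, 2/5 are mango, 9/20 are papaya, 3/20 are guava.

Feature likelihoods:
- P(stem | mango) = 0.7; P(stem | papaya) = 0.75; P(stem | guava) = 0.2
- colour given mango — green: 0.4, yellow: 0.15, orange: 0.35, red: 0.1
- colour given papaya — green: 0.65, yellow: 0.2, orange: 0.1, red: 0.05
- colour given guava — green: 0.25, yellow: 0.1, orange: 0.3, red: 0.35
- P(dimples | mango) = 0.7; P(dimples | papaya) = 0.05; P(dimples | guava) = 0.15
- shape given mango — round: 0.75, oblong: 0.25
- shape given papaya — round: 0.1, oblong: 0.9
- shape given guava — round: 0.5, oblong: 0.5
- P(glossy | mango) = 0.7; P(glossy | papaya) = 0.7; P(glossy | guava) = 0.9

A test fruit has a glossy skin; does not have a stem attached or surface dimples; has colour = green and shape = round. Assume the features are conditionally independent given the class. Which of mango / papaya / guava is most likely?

mango: 0.4 × (1−0.7) × 0.4 × (1−0.7) × 0.75 × 0.7 = 0.00756
papaya: 0.45 × (1−0.75) × 0.65 × (1−0.05) × 0.1 × 0.7 = 0.0048628125
guava: 0.15 × (1−0.2) × 0.25 × (1−0.15) × 0.5 × 0.9 = 0.011475
Highest score → guava.

guava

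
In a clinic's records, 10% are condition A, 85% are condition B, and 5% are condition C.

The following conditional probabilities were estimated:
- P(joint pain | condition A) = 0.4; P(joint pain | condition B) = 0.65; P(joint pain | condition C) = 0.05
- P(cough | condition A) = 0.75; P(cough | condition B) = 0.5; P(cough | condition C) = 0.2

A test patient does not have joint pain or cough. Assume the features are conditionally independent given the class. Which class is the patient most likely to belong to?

condition A: 0.1 × (1−0.4) × (1−0.75) = 0.015
condition B: 0.85 × (1−0.65) × (1−0.5) = 0.14875
condition C: 0.05 × (1−0.05) × (1−0.2) = 0.038
Highest score → condition B.

condition B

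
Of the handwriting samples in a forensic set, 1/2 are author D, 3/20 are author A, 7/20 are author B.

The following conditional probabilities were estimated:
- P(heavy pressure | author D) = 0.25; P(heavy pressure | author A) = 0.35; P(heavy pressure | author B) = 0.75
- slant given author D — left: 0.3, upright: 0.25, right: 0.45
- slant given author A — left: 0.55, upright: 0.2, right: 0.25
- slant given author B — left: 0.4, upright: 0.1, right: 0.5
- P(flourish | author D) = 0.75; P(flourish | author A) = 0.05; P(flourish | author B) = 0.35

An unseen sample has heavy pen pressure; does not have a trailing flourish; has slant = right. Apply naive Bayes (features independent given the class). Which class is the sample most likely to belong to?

author D: 0.5 × 0.25 × 0.45 × (1−0.75) = 0.0140625
author A: 0.15 × 0.35 × 0.25 × (1−0.05) = 0.01246875
author B: 0.35 × 0.75 × 0.5 × (1−0.35) = 0.0853125
Highest score → author B.

author B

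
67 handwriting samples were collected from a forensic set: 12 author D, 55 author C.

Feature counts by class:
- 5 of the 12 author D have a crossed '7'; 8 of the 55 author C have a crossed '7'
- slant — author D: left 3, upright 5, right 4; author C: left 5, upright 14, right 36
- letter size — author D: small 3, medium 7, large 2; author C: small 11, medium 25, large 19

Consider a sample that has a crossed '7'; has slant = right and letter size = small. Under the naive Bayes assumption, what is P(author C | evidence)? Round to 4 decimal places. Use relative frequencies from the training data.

author D: (12/67) × (5/12) × (4/12) × (3/12) ≈ 0.00621891
author C: (55/67) × (8/55) × (36/55) × (11/55) ≈ 0.0156309
P(author C | x) = 0.0156309 / 0.02184981 ≈ 0.7154

0.7154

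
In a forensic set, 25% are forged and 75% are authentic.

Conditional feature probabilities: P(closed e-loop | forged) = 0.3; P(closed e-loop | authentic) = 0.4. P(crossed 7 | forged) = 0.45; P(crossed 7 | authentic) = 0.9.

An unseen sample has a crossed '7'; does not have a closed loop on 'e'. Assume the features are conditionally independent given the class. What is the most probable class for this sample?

forged: 0.25 × (1−0.3) × 0.45 = 0.07875
authentic: 0.75 × (1−0.4) × 0.9 = 0.405
Highest score → authentic.

authentic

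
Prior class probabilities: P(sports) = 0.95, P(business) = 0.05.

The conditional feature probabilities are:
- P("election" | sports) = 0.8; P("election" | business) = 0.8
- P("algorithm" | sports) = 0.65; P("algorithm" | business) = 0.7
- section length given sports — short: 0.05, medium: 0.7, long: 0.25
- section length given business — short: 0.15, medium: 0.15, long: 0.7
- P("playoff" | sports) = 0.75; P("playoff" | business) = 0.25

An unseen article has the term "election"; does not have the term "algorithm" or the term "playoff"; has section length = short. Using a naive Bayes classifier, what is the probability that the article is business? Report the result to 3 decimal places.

0.289

sports: 0.95 × 0.8 × (1−0.65) × 0.05 × (1−0.75) = 0.003325
business: 0.05 × 0.8 × (1−0.7) × 0.15 × (1−0.25) = 0.00135
P(business | x) = 0.00135 / 0.004675 ≈ 0.289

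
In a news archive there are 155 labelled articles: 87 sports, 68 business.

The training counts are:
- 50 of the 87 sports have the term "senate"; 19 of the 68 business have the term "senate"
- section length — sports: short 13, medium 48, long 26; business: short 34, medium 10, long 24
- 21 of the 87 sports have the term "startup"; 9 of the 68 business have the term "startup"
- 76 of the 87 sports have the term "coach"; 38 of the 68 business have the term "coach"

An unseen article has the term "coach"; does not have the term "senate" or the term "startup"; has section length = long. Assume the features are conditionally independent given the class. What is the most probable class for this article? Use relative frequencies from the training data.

sports: (87/155) × (37/87) × (26/87) × (66/87) × (76/87) ≈ 0.0472763
business: (68/155) × (49/68) × (24/68) × (59/68) × (38/68) ≈ 0.0540984
Highest score → business.

business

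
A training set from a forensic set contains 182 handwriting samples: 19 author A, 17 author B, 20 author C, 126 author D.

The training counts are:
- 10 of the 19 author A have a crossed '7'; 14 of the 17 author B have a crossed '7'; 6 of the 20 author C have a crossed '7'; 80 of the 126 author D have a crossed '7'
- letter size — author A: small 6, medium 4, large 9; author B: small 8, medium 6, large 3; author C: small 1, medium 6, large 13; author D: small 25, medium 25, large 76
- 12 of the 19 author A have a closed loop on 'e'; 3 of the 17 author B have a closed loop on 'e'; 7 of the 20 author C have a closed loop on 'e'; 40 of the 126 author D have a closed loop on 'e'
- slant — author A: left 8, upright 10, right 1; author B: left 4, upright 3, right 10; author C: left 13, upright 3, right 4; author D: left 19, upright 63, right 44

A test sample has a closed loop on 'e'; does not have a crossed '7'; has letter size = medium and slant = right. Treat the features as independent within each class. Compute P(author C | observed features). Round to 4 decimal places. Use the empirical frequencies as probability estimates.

author A: (19/182) × (9/19) × (4/19) × (12/19) × (1/19) ≈ 0.00034606
author B: (17/182) × (3/17) × (6/17) × (3/17) × (10/17) ≈ 0.000603915
author C: (20/182) × (14/20) × (6/20) × (7/20) × (4/20) ≈ 0.00161538
author D: (126/182) × (46/126) × (25/126) × (40/126) × (44/126) ≈ 0.00555939
P(author C | x) = 0.00161538 / 0.008124745 ≈ 0.1988

0.1988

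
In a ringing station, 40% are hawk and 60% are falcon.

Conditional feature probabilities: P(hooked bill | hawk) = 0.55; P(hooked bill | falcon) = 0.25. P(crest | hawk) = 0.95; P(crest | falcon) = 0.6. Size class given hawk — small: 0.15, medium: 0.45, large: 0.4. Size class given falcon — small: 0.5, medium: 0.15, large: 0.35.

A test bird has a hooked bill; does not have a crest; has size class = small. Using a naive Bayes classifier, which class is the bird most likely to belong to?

falcon

hawk: 0.4 × 0.55 × (1−0.95) × 0.15 = 0.00165
falcon: 0.6 × 0.25 × (1−0.6) × 0.5 = 0.03
Highest score → falcon.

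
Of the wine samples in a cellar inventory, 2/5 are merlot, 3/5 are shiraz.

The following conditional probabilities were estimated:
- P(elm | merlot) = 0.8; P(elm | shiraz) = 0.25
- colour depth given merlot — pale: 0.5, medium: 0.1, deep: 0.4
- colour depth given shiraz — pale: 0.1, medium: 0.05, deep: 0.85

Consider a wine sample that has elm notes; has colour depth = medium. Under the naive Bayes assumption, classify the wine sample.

merlot: 0.4 × 0.8 × 0.1 = 0.032
shiraz: 0.6 × 0.25 × 0.05 = 0.0075
Highest score → merlot.

merlot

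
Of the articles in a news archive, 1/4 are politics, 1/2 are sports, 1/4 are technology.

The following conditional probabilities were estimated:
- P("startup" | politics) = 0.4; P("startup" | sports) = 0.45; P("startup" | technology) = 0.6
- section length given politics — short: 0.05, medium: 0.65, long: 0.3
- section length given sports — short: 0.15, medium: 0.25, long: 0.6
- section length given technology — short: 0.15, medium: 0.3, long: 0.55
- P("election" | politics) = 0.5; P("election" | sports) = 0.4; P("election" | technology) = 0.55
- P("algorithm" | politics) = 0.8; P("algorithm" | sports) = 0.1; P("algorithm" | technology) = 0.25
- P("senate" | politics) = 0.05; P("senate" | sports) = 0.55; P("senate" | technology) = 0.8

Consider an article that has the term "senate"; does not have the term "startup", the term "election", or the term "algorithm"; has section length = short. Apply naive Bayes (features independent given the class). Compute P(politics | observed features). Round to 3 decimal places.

0.002

politics: 0.25 × (1−0.4) × 0.05 × (1−0.5) × (1−0.8) × 0.05 = 0.0000375
sports: 0.5 × (1−0.45) × 0.15 × (1−0.4) × (1−0.1) × 0.55 = 0.01225125
technology: 0.25 × (1−0.6) × 0.15 × (1−0.55) × (1−0.25) × 0.8 = 0.00405
P(politics | x) = 0.0000375 / 0.01633875 ≈ 0.002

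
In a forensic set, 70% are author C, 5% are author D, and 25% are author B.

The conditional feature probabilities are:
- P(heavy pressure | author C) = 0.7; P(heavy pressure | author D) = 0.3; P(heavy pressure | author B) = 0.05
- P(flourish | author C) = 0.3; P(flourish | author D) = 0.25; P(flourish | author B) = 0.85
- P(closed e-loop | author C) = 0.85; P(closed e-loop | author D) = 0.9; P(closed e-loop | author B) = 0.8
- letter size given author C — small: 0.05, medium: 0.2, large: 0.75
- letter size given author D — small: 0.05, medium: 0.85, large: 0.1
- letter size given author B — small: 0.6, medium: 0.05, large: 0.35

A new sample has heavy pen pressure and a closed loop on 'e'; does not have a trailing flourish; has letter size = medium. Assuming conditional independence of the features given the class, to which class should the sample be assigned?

author C: 0.7 × 0.7 × (1−0.3) × 0.85 × 0.2 = 0.05831
author D: 0.05 × 0.3 × (1−0.25) × 0.9 × 0.85 = 0.00860625
author B: 0.25 × 0.05 × (1−0.85) × 0.8 × 0.05 = 0.000075
Highest score → author C.

author C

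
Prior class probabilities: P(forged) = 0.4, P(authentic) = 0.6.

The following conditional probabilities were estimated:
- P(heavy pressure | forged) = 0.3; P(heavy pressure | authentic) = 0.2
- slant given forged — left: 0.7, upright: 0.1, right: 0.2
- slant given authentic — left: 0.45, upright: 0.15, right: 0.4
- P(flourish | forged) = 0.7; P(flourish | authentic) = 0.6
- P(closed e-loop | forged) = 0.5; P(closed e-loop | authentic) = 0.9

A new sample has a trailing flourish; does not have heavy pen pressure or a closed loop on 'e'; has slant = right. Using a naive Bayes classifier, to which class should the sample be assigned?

forged

forged: 0.4 × (1−0.3) × 0.2 × 0.7 × (1−0.5) = 0.0196
authentic: 0.6 × (1−0.2) × 0.4 × 0.6 × (1−0.9) = 0.01152
Highest score → forged.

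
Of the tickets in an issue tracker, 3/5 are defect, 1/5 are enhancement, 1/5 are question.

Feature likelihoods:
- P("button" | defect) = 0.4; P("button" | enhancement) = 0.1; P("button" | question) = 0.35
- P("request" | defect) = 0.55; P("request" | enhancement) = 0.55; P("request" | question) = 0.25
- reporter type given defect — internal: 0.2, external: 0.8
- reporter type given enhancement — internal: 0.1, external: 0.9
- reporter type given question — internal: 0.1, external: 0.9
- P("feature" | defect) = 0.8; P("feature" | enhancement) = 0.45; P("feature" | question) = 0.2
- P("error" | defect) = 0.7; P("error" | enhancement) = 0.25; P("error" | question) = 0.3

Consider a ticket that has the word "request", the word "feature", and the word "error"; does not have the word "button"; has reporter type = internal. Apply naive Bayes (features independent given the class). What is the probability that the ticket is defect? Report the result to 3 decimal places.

defect: 0.6 × (1−0.4) × 0.55 × 0.2 × 0.8 × 0.7 = 0.022176
enhancement: 0.2 × (1−0.1) × 0.55 × 0.1 × 0.45 × 0.25 = 0.00111375
question: 0.2 × (1−0.35) × 0.25 × 0.1 × 0.2 × 0.3 = 0.000195
P(defect | x) = 0.022176 / 0.02348475 ≈ 0.944

0.944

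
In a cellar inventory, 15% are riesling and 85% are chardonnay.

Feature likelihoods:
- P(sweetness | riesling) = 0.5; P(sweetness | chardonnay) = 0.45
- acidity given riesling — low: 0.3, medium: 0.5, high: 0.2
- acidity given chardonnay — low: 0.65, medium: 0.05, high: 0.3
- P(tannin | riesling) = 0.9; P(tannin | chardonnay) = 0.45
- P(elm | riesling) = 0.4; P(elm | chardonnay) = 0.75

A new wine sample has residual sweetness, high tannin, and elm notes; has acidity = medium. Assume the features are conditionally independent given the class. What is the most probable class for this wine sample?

riesling

riesling: 0.15 × 0.5 × 0.5 × 0.9 × 0.4 = 0.0135
chardonnay: 0.85 × 0.45 × 0.05 × 0.45 × 0.75 = 0.0064546875
Highest score → riesling.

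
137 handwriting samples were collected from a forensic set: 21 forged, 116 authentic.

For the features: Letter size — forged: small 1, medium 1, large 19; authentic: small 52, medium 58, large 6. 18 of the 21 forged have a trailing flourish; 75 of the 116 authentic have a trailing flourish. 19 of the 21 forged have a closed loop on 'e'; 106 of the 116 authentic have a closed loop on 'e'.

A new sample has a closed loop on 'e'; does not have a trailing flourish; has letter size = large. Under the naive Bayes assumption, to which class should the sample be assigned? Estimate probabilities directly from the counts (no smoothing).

forged: (21/137) × (19/21) × (3/21) × (19/21) ≈ 0.0179254
authentic: (116/137) × (6/116) × (41/116) × (106/116) ≈ 0.014145
Highest score → forged.

forged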